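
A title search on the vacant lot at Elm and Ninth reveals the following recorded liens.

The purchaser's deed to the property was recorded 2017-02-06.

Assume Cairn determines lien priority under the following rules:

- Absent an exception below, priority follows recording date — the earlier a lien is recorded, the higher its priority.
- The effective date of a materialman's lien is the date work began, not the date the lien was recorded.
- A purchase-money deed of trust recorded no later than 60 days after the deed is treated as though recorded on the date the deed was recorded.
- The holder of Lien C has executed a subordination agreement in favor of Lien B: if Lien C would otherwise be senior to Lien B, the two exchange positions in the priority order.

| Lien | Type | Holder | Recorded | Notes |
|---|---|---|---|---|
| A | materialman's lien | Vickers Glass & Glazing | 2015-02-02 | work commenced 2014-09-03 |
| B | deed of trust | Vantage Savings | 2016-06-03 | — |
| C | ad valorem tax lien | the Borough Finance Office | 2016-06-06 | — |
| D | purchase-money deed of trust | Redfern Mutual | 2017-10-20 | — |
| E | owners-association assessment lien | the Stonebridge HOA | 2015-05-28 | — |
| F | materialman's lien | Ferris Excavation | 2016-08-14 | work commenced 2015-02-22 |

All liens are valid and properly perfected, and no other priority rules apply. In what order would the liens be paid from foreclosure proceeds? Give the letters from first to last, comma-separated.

A, F, E, B, C, D

Adjusting effective dates: A is treated as recorded 2014-09-03, the work-commencement date; D was recorded 256 days after the deed — beyond 60 days — so no relation-back applies; F is treated as recorded 2015-02-22, the work-commencement date.
Ordering by effective date: A (2014-09-03), F (2015-02-22), E (2015-05-28), B (2016-06-03), C (2016-06-06), D (2017-10-20).
C already ranks below B; the subordination has no effect.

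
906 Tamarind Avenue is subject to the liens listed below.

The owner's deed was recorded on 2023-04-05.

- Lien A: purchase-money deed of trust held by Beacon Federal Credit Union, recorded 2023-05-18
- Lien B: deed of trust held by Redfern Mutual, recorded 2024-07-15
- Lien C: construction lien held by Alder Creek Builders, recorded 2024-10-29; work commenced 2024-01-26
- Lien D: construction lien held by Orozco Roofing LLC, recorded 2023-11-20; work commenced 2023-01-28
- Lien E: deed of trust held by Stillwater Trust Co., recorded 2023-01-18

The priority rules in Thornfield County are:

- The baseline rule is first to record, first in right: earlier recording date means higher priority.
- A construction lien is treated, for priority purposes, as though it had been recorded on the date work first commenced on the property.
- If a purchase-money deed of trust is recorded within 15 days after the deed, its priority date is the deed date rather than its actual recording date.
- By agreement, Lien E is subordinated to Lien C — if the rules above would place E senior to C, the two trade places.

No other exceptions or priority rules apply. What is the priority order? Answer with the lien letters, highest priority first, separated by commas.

C, D, A, E, B

Effective dates after the stated exceptions: A was recorded 43 days after the deed, outside the 15-day window, so it keeps its recording date; C's effective date is 2024-01-26, when work began; D is treated as recorded 2023-01-28, the work-commencement date.
Sorted by effective date: E (2023-01-18), D (2023-01-28), A (2023-05-18), C (2024-01-26), B (2024-07-15).
E is senior to C before the subordination, so the two trade places.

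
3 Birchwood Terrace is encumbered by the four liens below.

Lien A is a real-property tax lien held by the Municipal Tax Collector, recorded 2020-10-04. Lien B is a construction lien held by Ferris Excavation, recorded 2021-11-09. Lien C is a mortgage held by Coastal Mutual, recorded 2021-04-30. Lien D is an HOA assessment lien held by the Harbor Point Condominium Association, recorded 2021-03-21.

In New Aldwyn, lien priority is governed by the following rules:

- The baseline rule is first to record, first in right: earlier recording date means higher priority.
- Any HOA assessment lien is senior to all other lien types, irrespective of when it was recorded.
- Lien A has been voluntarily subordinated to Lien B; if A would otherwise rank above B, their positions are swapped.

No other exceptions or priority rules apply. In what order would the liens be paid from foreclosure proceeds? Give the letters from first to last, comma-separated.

As an HOA assessment lien, D is senior to every other lien.
Remaining liens by effective date: A (2020-10-04), C (2021-04-30), B (2021-11-09).
The subordination applies — A was senior to B — so A and B swap.

D, B, C, A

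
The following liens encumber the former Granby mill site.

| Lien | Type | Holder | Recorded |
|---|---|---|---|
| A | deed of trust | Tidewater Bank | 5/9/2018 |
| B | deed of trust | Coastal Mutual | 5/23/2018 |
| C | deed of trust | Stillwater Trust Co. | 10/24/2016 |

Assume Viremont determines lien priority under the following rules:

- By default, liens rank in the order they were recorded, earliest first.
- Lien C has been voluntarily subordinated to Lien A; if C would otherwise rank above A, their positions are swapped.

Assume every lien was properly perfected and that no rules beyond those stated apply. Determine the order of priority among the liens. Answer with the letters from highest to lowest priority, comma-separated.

A, C, B

Sorted by effective date: C (10/24/2016), A (5/9/2018), B (5/23/2018).
Because C would otherwise rank above A, the subordination swaps them.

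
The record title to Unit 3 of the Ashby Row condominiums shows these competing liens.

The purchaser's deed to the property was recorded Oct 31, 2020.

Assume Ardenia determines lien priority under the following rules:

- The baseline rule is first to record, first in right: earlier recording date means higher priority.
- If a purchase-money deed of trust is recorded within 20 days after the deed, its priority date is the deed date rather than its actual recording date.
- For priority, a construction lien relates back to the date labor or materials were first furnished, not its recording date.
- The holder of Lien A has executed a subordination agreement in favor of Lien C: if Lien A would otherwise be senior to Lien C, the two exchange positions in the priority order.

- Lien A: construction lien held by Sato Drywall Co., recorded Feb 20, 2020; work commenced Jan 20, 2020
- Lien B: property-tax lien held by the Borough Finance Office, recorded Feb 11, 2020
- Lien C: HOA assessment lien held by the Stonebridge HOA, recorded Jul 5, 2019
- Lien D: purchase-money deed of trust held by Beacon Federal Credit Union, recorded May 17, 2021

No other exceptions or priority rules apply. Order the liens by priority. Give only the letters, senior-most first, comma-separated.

Adjusting effective dates: A relates back to Jan 20, 2020 (work commenced); D was recorded 198 days after the deed — beyond 20 days — so no relation-back applies.
Sorted by effective date: C (Jul 5, 2019), A (Jan 20, 2020), B (Feb 11, 2020), D (May 17, 2021).
Since A is not senior to C, the subordination leaves the order unchanged.

C, A, B, D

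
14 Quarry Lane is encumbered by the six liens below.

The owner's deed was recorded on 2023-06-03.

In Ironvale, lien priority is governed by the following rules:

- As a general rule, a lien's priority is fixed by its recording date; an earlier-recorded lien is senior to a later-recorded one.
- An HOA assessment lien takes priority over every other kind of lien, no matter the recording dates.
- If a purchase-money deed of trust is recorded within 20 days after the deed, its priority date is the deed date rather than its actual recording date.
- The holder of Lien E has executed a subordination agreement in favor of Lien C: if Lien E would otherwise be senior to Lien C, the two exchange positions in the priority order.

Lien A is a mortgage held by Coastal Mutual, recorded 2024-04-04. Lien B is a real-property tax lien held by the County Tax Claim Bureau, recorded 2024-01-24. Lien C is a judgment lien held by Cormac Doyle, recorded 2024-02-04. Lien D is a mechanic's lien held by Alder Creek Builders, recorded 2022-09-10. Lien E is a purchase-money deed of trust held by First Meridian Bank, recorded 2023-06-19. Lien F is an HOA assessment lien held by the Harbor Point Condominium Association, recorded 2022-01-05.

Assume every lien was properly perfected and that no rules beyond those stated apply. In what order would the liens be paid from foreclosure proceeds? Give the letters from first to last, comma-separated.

F, D, C, B, E, A

Adjusting effective dates: E's effective date is the deed date, 2023-06-03.
F is an HOA assessment lien and takes priority over every other lien.
Ordering the rest by effective date: D (2022-09-10), E (2023-06-03), B (2024-01-24), C (2024-02-04), A (2024-04-04).
E would otherwise be senior to C, so under the subordination agreement E and C exchange positions.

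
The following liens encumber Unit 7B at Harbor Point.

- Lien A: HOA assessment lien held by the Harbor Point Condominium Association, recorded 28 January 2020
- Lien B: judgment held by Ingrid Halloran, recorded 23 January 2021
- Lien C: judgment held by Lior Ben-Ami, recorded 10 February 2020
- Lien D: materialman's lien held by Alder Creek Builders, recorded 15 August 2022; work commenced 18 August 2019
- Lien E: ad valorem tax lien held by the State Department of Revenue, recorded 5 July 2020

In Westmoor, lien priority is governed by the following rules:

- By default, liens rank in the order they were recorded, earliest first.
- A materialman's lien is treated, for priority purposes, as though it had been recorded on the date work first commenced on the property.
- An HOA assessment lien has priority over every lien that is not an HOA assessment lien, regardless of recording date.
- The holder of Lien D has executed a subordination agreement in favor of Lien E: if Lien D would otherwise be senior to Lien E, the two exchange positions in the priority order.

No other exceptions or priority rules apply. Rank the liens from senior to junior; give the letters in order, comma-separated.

First, effective dates: D relates back to 18 August 2019 (work commenced).
A, as an HOA assessment lien, has superpriority and ranks first.
The other liens, earliest effective date first: D (18 August 2019), C (10 February 2020), E (5 July 2020), B (23 January 2021).
Because D would otherwise rank above E, the subordination swaps them.

A, E, C, D, B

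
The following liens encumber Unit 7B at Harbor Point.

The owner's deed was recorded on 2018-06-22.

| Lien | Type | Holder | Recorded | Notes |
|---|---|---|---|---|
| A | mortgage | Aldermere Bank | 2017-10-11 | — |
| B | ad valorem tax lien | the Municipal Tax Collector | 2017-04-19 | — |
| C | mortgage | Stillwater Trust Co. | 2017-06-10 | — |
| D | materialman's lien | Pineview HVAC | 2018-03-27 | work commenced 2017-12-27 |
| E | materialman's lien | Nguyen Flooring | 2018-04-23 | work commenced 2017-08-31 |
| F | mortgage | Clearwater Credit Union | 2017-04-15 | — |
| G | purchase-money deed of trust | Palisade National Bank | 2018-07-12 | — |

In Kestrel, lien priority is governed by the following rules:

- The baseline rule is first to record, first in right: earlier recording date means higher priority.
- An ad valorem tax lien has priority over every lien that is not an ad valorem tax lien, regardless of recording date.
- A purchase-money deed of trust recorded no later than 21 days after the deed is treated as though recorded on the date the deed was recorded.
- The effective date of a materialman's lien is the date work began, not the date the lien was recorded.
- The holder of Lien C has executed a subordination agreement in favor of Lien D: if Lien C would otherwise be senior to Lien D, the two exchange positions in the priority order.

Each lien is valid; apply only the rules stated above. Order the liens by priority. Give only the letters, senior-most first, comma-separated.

B, F, D, E, A, C, G

Effective dates after the stated exceptions: D relates back to 2017-12-27 (work commenced); E is treated as recorded 2017-08-31, the work-commencement date; G was recorded within the 21-day window, so its effective date is the deed date 2018-06-22.
As an ad valorem tax lien, B is senior to every other lien.
Ordering the rest by effective date: F (2017-04-15), C (2017-06-10), E (2017-08-31), A (2017-10-11), D (2017-12-27), G (2018-06-22).
The subordination applies — C was senior to D — so C and D swap.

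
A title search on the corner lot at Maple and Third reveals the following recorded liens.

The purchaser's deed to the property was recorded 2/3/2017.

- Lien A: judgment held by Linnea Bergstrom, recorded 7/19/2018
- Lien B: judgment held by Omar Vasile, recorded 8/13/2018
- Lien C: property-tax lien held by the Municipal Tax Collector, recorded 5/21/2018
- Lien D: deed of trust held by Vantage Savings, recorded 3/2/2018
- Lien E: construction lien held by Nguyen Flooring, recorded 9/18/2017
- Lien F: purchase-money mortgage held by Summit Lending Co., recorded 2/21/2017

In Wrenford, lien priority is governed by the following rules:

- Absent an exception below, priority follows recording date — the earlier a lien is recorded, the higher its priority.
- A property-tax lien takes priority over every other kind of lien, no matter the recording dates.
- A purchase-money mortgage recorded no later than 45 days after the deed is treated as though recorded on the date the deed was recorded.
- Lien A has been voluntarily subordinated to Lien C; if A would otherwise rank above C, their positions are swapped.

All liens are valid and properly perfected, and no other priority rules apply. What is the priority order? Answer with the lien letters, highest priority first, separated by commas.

C, F, E, D, A, B

First, effective dates: F relates back to the deed date 2/3/2017.
C, as a property-tax lien, has superpriority and ranks first.
Among the remaining liens, by effective date: F (2/3/2017), E (9/18/2017), D (3/2/2018), A (7/19/2018), B (8/13/2018).
Since A is not senior to C, the subordination leaves the order unchanged.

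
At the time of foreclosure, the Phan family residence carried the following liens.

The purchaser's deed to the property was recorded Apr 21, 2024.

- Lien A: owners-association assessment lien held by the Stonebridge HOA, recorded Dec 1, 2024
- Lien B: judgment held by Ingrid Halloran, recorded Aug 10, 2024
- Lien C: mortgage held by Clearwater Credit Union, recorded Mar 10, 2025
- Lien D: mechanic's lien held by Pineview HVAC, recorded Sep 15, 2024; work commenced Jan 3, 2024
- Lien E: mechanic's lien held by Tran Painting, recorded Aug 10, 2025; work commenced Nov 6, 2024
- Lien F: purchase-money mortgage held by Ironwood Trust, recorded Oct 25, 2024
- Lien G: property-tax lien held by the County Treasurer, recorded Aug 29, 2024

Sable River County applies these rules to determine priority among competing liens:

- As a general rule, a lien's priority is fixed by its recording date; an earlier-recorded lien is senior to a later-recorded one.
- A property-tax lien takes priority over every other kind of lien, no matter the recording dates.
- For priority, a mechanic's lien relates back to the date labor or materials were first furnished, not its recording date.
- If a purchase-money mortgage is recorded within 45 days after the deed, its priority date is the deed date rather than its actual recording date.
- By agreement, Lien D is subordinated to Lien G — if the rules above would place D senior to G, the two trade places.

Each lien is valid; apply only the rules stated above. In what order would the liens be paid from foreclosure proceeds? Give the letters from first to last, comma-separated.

G, D, B, F, E, A, C

First, effective dates: D is treated as recorded Jan 3, 2024, the work-commencement date; E relates back to Nov 6, 2024 (work commenced); F missed the 45-day window (187 days after the deed), so its recording date stands.
G is a property-tax lien and takes priority over every other lien.
The other liens, earliest effective date first: D (Jan 3, 2024), B (Aug 10, 2024), F (Oct 25, 2024), E (Nov 6, 2024), A (Dec 1, 2024), C (Mar 10, 2025).
D is already junior to G, so the subordination agreement changes nothing.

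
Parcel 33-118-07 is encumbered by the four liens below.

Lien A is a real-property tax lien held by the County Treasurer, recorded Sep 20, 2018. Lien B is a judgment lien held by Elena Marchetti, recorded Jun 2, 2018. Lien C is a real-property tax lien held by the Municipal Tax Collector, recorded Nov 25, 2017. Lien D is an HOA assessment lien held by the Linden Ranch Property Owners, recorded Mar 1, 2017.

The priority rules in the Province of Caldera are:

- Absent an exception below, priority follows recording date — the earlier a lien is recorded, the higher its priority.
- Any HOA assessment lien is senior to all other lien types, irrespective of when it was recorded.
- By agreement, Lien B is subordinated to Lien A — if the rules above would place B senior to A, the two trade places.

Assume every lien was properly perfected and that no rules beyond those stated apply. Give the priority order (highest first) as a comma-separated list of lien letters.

As an HOA assessment lien, D is senior to every other lien.
Ordering the rest by effective date: C (Nov 25, 2017), B (Jun 2, 2018), A (Sep 20, 2018).
Because B would otherwise rank above A, the subordination swaps them.

D, C, A, B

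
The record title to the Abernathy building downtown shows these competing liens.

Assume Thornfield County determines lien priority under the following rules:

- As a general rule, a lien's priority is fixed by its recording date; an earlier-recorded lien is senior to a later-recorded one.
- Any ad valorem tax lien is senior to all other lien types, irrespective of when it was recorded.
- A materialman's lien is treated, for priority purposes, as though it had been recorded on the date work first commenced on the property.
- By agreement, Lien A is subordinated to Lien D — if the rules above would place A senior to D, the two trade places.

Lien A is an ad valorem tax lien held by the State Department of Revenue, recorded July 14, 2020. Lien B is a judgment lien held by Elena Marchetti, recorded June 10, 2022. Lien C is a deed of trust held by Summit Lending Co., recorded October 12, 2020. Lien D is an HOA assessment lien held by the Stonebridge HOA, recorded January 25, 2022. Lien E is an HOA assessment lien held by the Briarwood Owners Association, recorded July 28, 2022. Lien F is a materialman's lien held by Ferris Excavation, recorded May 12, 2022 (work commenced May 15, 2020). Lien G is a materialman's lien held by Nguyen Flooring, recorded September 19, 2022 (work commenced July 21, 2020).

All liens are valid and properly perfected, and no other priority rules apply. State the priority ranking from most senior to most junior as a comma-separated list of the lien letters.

Effective dates after the stated exceptions: F's effective date is May 15, 2020, when work began; G is treated as recorded July 21, 2020, the work-commencement date.
A is an ad valorem tax lien, so it outranks all other liens regardless of date.
Remaining liens by effective date: F (May 15, 2020), G (July 21, 2020), C (October 12, 2020), D (January 25, 2022), B (June 10, 2022), E (July 28, 2022).
A would otherwise be senior to D, so under the subordination agreement A and D exchange positions.

D, F, G, C, A, B, E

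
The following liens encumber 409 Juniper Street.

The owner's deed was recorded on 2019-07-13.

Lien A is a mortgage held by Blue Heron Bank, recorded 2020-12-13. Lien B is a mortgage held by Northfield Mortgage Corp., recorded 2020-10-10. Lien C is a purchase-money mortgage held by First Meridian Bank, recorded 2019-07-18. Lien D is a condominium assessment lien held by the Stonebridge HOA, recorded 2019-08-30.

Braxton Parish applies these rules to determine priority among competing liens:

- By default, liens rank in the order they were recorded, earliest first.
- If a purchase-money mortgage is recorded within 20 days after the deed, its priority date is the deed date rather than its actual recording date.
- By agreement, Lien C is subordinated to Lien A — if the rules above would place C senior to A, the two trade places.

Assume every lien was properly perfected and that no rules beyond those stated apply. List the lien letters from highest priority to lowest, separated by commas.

A, D, B, C

First, effective dates: C relates back to the deed date 2019-07-13.
By effective date, earliest first: C (2019-07-13), D (2019-08-30), B (2020-10-10), A (2020-12-13).
The subordination applies — C was senior to A — so C and A swap.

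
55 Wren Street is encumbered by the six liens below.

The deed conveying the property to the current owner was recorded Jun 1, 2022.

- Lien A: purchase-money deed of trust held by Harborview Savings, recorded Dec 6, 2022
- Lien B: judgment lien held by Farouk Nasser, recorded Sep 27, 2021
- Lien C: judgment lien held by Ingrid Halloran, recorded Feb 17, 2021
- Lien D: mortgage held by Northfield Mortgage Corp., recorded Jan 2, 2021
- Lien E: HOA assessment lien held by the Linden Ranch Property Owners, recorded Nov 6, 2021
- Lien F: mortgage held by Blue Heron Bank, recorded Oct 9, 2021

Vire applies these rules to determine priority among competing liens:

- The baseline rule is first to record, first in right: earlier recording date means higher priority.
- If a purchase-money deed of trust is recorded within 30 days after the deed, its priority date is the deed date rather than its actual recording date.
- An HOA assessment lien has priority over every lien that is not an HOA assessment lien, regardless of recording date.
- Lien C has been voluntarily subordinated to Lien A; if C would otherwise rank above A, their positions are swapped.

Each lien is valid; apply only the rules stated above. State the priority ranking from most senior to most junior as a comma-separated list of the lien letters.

Adjusting effective dates: A was recorded 188 days after the deed, outside the 30-day window, so it keeps its recording date.
E, as an HOA assessment lien, has superpriority and ranks first.
Among the remaining liens, by effective date: D (Jan 2, 2021), C (Feb 17, 2021), B (Sep 27, 2021), F (Oct 9, 2021), A (Dec 6, 2022).
C is senior to A before the subordination, so the two trade places.

E, D, A, B, F, C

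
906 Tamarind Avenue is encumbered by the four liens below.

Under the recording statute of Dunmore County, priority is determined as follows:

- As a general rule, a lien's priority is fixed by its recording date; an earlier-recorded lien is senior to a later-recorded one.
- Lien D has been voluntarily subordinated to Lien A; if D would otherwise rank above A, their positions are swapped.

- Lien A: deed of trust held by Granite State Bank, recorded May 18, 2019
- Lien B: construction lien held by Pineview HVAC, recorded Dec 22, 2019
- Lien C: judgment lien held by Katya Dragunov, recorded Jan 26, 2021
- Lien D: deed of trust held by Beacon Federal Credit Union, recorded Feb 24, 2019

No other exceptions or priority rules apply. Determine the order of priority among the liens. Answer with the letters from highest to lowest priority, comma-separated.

Sorted by effective date: D (Feb 24, 2019), A (May 18, 2019), B (Dec 22, 2019), C (Jan 26, 2021).
D is senior to A before the subordination, so the two trade places.

A, D, B, C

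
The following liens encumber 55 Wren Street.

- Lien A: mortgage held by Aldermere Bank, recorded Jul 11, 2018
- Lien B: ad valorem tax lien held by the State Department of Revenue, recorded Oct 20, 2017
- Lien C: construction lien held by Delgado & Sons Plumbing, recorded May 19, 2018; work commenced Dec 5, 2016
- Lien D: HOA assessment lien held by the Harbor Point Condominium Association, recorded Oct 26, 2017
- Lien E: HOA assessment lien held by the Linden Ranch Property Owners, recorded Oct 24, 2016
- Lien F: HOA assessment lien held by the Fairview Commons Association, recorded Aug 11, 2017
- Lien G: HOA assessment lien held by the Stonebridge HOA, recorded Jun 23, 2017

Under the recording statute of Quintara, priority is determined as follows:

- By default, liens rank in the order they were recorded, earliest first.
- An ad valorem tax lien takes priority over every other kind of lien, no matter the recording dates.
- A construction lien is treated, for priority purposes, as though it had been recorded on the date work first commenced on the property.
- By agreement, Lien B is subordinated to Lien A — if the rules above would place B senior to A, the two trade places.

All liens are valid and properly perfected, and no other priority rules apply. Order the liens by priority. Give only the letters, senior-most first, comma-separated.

First, effective dates: C's effective date is Dec 5, 2016, when work began.
B, as an ad valorem tax lien, has superpriority and ranks first.
The other liens, earliest effective date first: E (Oct 24, 2016), C (Dec 5, 2016), G (Jun 23, 2017), F (Aug 11, 2017), D (Oct 26, 2017), A (Jul 11, 2018).
Because B would otherwise rank above A, the subordination swaps them.

A, E, C, G, F, D, B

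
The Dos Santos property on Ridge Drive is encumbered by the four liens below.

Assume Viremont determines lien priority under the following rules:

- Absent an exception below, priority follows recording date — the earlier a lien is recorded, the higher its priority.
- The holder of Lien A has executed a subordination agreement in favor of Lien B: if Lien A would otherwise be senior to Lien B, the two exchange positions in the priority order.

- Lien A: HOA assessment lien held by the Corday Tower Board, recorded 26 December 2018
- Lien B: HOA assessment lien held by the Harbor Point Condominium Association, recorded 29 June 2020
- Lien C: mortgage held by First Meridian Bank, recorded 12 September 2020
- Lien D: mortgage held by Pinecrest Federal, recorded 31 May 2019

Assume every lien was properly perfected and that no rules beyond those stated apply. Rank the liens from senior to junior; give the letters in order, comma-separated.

Sorted by effective date: A (26 December 2018), D (31 May 2019), B (29 June 2020), C (12 September 2020).
The subordination applies — A was senior to B — so A and B swap.

B, D, A, C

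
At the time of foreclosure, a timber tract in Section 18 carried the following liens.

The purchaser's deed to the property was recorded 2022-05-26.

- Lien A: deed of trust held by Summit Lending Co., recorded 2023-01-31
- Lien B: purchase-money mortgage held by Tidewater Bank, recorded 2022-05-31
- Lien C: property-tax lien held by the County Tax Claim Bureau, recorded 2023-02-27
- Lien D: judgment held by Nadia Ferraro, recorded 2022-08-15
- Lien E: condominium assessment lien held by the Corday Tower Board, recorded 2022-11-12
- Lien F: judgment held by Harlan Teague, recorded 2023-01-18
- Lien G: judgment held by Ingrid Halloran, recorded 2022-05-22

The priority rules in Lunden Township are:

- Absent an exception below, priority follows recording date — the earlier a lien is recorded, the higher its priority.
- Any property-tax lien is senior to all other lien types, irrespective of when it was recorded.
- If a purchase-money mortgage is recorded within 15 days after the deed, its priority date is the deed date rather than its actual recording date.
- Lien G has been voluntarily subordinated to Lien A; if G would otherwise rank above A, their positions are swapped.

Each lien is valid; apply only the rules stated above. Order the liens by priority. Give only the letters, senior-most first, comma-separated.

C, A, B, D, E, F, G

Adjusting effective dates: B was recorded within the 15-day window, so its effective date is the deed date 2022-05-26.
As a property-tax lien, C is senior to every other lien.
Ordering the rest by effective date: G (2022-05-22), B (2022-05-26), D (2022-08-15), E (2022-11-12), F (2023-01-18), A (2023-01-31).
Because G would otherwise rank above A, the subordination swaps them.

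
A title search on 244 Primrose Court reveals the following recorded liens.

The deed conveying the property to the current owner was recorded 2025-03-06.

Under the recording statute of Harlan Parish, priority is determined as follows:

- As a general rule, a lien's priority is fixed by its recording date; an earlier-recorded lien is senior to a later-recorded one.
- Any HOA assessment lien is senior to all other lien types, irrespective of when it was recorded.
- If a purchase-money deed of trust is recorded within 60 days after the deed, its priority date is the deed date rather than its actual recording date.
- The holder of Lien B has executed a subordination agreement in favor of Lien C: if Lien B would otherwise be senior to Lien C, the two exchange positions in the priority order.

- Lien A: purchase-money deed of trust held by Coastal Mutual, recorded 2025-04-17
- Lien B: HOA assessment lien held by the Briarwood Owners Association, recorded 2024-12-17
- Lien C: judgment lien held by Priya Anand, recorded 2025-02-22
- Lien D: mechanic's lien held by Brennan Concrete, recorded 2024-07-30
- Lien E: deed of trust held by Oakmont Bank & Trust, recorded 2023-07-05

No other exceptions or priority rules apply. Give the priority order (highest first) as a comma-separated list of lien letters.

Adjusting effective dates: A was recorded within the 60-day window, so its effective date is the deed date 2025-03-06.
B, as an HOA assessment lien, has superpriority and ranks first.
Among the remaining liens, by effective date: E (2023-07-05), D (2024-07-30), C (2025-02-22), A (2025-03-06).
B would otherwise be senior to C, so under the subordination agreement B and C exchange positions.

C, E, D, B, A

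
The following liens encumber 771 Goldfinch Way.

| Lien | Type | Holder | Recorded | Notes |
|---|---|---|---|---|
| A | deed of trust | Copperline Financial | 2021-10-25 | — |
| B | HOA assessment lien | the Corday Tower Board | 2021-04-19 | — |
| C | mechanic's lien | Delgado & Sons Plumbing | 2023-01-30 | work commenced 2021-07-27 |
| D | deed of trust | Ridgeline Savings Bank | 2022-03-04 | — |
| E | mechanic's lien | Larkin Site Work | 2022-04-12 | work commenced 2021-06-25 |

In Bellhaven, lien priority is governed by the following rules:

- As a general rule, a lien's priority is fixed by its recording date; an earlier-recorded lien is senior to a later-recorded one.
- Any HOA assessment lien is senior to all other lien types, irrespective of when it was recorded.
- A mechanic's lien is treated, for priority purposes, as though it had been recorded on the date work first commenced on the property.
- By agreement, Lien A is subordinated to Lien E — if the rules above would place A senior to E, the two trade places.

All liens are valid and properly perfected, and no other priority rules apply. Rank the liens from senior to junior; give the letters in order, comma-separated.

B, E, C, A, D

Adjusting effective dates: C relates back to 2021-07-27 (work commenced); E is treated as recorded 2021-06-25, the work-commencement date.
B is an HOA assessment lien, so it outranks all other liens regardless of date.
The other liens, earliest effective date first: E (2021-06-25), C (2021-07-27), A (2021-10-25), D (2022-03-04).
A is already junior to E, so the subordination agreement changes nothing.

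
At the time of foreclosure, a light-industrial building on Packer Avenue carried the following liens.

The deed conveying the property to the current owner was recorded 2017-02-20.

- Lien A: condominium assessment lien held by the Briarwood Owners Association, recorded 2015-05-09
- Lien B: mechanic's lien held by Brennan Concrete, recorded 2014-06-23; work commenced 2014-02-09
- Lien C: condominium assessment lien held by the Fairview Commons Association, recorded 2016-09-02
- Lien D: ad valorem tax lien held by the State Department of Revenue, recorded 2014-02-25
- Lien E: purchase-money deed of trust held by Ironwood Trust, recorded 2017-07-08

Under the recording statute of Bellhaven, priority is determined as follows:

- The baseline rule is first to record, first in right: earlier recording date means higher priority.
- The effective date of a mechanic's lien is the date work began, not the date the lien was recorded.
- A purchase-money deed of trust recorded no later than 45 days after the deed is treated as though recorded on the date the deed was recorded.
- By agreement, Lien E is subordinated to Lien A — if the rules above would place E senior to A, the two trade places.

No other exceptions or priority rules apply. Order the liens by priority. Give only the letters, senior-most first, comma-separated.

Effective dates: B relates back to 2014-02-09 (work commenced); E missed the 45-day window (138 days after the deed), so its recording date stands.
Ordering by effective date: B (2014-02-09), D (2014-02-25), A (2015-05-09), C (2016-09-02), E (2017-07-08).
Since E is not senior to A, the subordination leaves the order unchanged.

B, D, A, C, E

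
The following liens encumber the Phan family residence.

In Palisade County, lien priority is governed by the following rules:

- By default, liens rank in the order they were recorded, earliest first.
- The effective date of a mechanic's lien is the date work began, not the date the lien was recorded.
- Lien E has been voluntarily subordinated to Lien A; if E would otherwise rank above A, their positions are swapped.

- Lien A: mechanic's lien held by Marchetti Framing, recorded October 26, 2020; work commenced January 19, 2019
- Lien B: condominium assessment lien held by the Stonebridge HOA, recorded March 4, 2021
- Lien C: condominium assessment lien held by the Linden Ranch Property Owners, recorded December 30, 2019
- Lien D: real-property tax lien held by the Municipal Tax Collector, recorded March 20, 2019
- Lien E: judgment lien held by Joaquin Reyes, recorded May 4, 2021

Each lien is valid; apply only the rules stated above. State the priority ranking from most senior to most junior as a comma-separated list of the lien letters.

A, D, C, B, E

First, effective dates: A is treated as recorded January 19, 2019, the work-commencement date.
By effective date: A (January 19, 2019), D (March 20, 2019), C (December 30, 2019), B (March 4, 2021), E (May 4, 2021).
E is already junior to A, so the subordination agreement changes nothing.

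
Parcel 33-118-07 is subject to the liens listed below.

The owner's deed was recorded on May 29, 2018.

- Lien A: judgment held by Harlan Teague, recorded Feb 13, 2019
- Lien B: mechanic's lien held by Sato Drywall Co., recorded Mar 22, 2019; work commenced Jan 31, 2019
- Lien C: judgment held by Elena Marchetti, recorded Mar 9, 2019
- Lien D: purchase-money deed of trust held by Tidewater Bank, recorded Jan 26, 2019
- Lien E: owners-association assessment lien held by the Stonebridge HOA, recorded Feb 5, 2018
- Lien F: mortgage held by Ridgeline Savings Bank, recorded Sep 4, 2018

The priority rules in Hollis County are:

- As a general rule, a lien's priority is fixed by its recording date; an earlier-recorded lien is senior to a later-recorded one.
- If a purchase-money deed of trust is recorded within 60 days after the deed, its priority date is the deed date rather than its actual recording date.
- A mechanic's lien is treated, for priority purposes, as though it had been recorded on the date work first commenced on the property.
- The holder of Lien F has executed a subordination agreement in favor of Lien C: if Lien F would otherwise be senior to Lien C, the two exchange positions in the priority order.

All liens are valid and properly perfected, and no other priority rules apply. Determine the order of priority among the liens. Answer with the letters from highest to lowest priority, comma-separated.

Effective dates after the stated exceptions: B is treated as recorded Jan 31, 2019, the work-commencement date; D was recorded 242 days after the deed — beyond 60 days — so no relation-back applies.
By effective date: E (Feb 5, 2018), F (Sep 4, 2018), D (Jan 26, 2019), B (Jan 31, 2019), A (Feb 13, 2019), C (Mar 9, 2019).
Because F would otherwise rank above C, the subordination swaps them.

E, C, D, B, A, F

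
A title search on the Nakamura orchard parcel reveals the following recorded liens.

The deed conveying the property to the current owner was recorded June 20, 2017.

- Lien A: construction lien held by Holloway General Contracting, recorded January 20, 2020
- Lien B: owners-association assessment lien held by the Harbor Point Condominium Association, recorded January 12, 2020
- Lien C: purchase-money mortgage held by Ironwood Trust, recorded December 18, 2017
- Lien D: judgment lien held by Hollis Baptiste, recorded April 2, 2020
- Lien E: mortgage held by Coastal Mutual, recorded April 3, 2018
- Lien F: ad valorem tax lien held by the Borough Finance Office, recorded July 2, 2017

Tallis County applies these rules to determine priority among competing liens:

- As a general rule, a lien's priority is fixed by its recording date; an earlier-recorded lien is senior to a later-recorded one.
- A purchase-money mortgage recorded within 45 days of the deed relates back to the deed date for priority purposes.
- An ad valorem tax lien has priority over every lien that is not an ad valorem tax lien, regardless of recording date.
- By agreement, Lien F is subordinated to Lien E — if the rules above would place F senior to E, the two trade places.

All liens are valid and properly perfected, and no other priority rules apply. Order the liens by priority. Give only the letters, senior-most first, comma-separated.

Effective dates: C was recorded 181 days after the deed — beyond 45 days — so no relation-back applies.
F is an ad valorem tax lien and takes priority over every other lien.
Remaining liens by effective date: C (December 18, 2017), E (April 3, 2018), B (January 12, 2020), A (January 20, 2020), D (April 2, 2020).
F would otherwise be senior to E, so under the subordination agreement F and E exchange positions.

E, C, F, B, A, D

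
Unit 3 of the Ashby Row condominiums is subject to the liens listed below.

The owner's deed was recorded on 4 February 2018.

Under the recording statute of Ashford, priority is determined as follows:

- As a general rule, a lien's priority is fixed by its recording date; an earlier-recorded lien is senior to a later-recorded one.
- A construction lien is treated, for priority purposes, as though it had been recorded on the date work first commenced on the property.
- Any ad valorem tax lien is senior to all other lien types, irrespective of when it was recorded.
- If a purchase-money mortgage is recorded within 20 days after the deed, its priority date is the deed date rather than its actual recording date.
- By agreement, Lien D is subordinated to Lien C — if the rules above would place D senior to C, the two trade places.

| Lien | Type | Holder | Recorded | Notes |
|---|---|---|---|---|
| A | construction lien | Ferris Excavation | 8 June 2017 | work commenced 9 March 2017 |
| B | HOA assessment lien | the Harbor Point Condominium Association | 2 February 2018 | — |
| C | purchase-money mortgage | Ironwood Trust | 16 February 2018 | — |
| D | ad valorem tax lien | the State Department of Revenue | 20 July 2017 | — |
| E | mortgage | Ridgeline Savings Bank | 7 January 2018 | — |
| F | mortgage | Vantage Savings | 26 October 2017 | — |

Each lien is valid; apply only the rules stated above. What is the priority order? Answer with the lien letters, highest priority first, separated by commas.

C, A, F, E, B, D

First, effective dates: A is treated as recorded 9 March 2017, the work-commencement date; C was recorded within the 20-day window, so its effective date is the deed date 4 February 2018.
As an ad valorem tax lien, D is senior to every other lien.
Remaining liens by effective date: A (9 March 2017), F (26 October 2017), E (7 January 2018), B (2 February 2018), C (4 February 2018).
Because D would otherwise rank above C, the subordination swaps them.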